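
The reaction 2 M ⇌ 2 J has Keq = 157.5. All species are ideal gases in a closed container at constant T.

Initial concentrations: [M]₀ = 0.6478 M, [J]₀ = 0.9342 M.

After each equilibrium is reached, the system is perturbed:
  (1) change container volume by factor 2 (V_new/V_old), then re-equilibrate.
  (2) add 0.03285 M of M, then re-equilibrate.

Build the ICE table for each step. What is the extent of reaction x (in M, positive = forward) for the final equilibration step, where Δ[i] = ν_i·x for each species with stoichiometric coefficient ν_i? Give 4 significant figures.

Q₀ = 2.08 vs Keq = 157.5 ⇒ Q<K, forward
Step 1:
                    M           J
  init         0.6478      0.9342
  Δ            -0.531       0.531
  eq           0.1168       1.465
  solve Keq expr → x = 0.2655; check Q = 157.5
Then change container volume by factor 2 (V_new/V_old).
Step 2:
                    M           J
  init        0.05838      0.7326
  Δ                 0           0
  eq          0.05838      0.7326
  solve Keq expr → x = 0; check Q = 157.5
Then add 0.03285 M of M.
Step 3:
                    M           J
  init        0.09123      0.7326
  Δ          -0.03043     0.03043
  eq           0.0608       0.763
  solve Keq expr → x = 0.01521; check Q = 157.5

x = 0.01521 M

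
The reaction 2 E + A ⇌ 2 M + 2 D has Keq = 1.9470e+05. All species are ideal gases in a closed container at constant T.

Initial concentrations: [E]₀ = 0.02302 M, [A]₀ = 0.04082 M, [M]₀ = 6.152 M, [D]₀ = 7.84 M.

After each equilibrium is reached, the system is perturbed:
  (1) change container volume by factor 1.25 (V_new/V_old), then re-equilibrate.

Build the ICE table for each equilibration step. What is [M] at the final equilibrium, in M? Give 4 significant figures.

Q₀ = 1.0754e+08 vs Keq = 1.9470e+05 ⇒ Q>K, reverse
Step 1:
                    E           A           M           D
  I           0.02302     0.04082       6.152        7.84
  C            0.2338      0.1169     -0.2338     -0.2338
  E            0.2569      0.1577       5.918       7.606
  solve Keq expr → x = -0.1169; check Q = 1.9470e+05
Then change container volume by factor 1.25 (V_new/V_old).
Step 2:
                    E           A           M           D
  I            0.2055      0.1262       4.735       6.085
  C          -0.01494   -0.007468     0.01494     0.01494
  E            0.1906      0.1187       4.749         6.1
  solve Keq expr → x = 0.007468; check Q = 1.9470e+05

[M]_eq = 4.749 M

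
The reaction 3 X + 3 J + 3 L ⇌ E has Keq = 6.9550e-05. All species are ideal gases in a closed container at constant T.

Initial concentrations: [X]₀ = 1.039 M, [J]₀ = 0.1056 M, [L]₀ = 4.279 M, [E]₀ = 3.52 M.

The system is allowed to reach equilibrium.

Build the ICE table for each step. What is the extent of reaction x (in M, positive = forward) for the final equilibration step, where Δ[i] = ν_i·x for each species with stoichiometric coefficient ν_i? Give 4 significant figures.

x = -0.6172 M

Q₀ = 34.02 vs Keq = 6.9550e-05 ⇒ Q>K, reverse
Step 1:
                    X           J           L           E
  I             1.039      0.1056       4.279        3.52
  C             1.852       1.852       1.852     -0.6172
  E             2.891       1.957       6.131       2.903
  solve Keq expr → x = -0.6172; check Q = 6.9550e-05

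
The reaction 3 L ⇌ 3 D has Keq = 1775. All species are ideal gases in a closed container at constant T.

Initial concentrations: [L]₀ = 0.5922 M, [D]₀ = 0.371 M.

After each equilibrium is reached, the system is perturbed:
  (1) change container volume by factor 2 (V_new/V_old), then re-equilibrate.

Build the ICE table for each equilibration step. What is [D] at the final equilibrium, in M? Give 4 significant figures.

[D]_eq = 0.4449 M

Q₀ = 0.2459 vs Keq = 1775 ⇒ Q<K, forward
Step 1:
                    L           D
  I            0.5922       0.371
  C           -0.5187      0.5187
  E           0.07348      0.8897
  solve Keq expr → x = 0.1729; check Q = 1775
Then change container volume by factor 2 (V_new/V_old).
Step 2:
                    L           D
  I           0.03674      0.4449
  C                 0           0
  E           0.03674      0.4449
  solve Keq expr → x = 0; check Q = 1775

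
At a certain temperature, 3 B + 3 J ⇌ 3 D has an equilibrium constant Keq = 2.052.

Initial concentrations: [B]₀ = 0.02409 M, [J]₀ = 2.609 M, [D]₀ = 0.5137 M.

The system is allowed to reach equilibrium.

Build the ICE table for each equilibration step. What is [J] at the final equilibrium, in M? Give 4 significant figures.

[J]_eq = 2.706 M

Q₀ = 546 vs Keq = 2.052 ⇒ Q>K, reverse
Step 1:
                  B         J         D
  init      0.02409     2.609    0.5137
  Δ         0.09707   0.09707  -0.09707
  eq         0.1212     2.706    0.4166
  solve Keq expr → x = -0.03236; check Q = 2.052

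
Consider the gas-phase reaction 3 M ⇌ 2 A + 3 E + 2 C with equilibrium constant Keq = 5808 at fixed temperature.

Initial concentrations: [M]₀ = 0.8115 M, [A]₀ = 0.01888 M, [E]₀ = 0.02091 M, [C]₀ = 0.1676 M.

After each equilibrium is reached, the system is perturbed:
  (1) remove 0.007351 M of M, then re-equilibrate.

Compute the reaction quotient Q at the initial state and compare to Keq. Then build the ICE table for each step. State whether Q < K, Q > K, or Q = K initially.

Q₀ = 1.7130e-10 vs Keq = 5808 ⇒ Q<K, forward
Step 1:
                    M           A           E           C
  init         0.8115     0.01888     0.02091      0.1676
  Δ            -0.788      0.5253       0.788      0.5253
  eq          0.02349      0.5442      0.8089      0.6929
  solve Keq expr → x = 0.2627; check Q = 5808
Then remove 0.007351 M of M.
Step 2:
                    M           A           E           C
  init        0.01614      0.5442      0.8089      0.6929
  Δ          0.006916    -0.00461   -0.006916    -0.00461
  eq          0.02305      0.5396       0.802      0.6883
  solve Keq expr → x = -0.002305; check Q = 5808

Q₀ = 1.7130e-10; Q < K (proceeds forward)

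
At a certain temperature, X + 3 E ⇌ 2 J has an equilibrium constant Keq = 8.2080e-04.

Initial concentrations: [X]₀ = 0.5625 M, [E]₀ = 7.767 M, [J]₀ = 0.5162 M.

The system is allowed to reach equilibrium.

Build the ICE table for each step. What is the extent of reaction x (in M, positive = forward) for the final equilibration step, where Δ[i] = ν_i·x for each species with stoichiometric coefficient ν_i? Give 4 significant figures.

Q₀ = 0.001011 vs Keq = 8.2080e-04 ⇒ Q>K, reverse
Step 1:
                  X         E         J
  Initial    0.5625     7.767    0.5162
  Change    0.01903   0.05709  -0.03806
  Equil      0.5815     7.824    0.4781
  solve Keq expr → x = -0.01903; check Q = 8.2080e-04

x = -0.01903 M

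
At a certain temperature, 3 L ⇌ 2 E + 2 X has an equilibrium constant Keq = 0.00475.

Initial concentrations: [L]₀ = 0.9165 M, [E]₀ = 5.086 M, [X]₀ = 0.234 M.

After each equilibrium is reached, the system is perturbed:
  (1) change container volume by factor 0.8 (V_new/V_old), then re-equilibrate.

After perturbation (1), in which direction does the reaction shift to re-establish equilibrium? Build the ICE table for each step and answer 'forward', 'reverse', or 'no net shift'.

Direction: reverse

Q₀ = 1.84 vs Keq = 0.00475 ⇒ Q>K, reverse
Step 1:
                  L         E         X
  init       0.9165     5.086     0.234
  Δ          0.3218   -0.2145   -0.2145
  eq          1.238     4.871   0.01949
  solve Keq expr → x = -0.1073; check Q = 0.00475
Then change container volume by factor 0.8 (V_new/V_old).
Step 2:
                  L         E         X
  init        1.548     6.089   0.02437
  Δ        0.003727 -0.002485 -0.002485
  eq          1.552     6.087   0.02188
  solve Keq expr → x = -0.001242; check Q = 0.00475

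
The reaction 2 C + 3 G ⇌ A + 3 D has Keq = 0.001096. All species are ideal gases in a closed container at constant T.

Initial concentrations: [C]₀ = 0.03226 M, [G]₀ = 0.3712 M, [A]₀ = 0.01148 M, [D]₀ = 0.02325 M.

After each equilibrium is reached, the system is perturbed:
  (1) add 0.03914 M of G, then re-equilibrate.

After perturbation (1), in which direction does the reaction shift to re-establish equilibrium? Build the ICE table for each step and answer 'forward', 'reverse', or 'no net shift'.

Direction: forward

Q₀ = 0.002711 vs Keq = 0.001096 ⇒ Q>K, reverse
Step 1:
                    C           G           A           D
  I           0.03226      0.3712     0.01148     0.02325
  C          0.002736    0.004105   -0.001368   -0.004105
  E             0.035      0.3753     0.01011     0.01915
  solve Keq expr → x = -0.001368; check Q = 0.001096
Then add 0.03914 M of G.
Step 2:
                    C           G           A           D
  I             0.035      0.4144     0.01011     0.01915
  C       -8.6363e-04   -0.001295  4.3182e-04    0.001295
  E           0.03413      0.4131     0.01054     0.02044
  solve Keq expr → x = 4.3182e-04; check Q = 0.001096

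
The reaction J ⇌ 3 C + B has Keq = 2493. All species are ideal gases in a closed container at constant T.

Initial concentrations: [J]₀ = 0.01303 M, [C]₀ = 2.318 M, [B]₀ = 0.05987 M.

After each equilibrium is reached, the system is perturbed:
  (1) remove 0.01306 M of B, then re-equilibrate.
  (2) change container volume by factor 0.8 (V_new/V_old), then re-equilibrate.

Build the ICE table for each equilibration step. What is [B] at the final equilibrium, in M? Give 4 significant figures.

[B]_eq = 0.07404 M

Q₀ = 57.23 vs Keq = 2493 ⇒ Q<K, forward
Step 1:
                  J         C         B
  init      0.01303     2.318   0.05987
  Δ        -0.01265   0.03795   0.01265
  eq      3.8039e-04     2.356   0.07252
  solve Keq expr → x = 0.01265; check Q = 2493
Then remove 0.01306 M of B.
Step 2:
                  J         C         B
  init    3.8039e-04     2.356   0.05946
  Δ       -6.8066e-05 2.0420e-04 6.8066e-05
  eq      3.1233e-04     2.356   0.05953
  solve Keq expr → x = 6.8066e-05; check Q = 2493
Then change container volume by factor 0.8 (V_new/V_old).
Step 3:
                  J         C         B
  init    3.9041e-04     2.945   0.07441
  Δ       3.6749e-04 -0.001102 -3.6749e-04
  eq      7.5790e-04     2.944   0.07404
  solve Keq expr → x = -3.6749e-04; check Q = 2493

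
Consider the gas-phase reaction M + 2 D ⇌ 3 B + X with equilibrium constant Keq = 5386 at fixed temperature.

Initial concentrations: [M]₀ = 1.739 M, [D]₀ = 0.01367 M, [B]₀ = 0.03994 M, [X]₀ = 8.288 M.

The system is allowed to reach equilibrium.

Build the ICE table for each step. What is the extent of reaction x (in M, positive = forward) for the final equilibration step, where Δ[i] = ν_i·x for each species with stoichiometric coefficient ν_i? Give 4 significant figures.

Q₀ = 1.625 vs Keq = 5386 ⇒ Q<K, forward
Step 1:
                   M          D          B          X
  Initial      1.739    0.01367    0.03994      8.288
  Change   -0.006617   -0.01323    0.01985   0.006617
  Equil        1.732 4.3591e-04    0.05979      8.295
  solve Keq expr → x = 0.006617; check Q = 5386

x = 0.006617 M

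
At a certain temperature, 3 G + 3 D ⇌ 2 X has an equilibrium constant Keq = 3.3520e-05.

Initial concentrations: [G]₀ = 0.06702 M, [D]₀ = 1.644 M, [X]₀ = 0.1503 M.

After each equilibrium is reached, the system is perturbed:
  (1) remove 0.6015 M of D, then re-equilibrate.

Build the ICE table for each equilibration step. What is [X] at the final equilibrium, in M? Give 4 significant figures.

Q₀ = 16.89 vs Keq = 3.3520e-05 ⇒ Q>K, reverse
Step 1:
                    G           D           X
  init        0.06702       1.644      0.1503
  Δ             0.222       0.222      -0.148
  eq            0.289       1.866    0.002293
  solve Keq expr → x = -0.074; check Q = 3.3520e-05
Then remove 0.6015 M of D.
Step 2:
                    G           D           X
  init          0.289       1.265    0.002293
  Δ          0.001502    0.001502   -0.001002
  eq           0.2905       1.266    0.001292
  solve Keq expr → x = -5.0083e-04; check Q = 3.3520e-05

[X]_eq = 0.001292 M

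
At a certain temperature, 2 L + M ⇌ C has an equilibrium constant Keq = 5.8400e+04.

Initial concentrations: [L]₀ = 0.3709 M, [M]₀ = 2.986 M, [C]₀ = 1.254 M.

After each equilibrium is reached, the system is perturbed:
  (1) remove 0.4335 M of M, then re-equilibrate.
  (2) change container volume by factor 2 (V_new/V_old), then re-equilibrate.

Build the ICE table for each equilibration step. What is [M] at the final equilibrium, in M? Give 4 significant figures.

Q₀ = 3.053 vs Keq = 5.8400e+04 ⇒ Q<K, forward
Step 1:
                  L         M         C
  Initial    0.3709     2.986     1.254
  Change    -0.3679    -0.184     0.184
  Equil    0.002964     2.802     1.438
  solve Keq expr → x = 0.184; check Q = 5.8400e+04
Then remove 0.4335 M of M.
Step 2:
                  L         M         C
  Initial  0.002964     2.369     1.438
  Change  2.5965e-04 1.2983e-04 -1.2983e-04
  Equil    0.003224     2.369     1.438
  solve Keq expr → x = -1.2983e-04; check Q = 5.8400e+04
Then change container volume by factor 2 (V_new/V_old).
Step 3:
                  L         M         C
  Initial  0.001612     1.184    0.7189
  Change   0.001609 8.0455e-04 -8.0455e-04
  Equil    0.003221     1.185    0.7181
  solve Keq expr → x = -8.0455e-04; check Q = 5.8400e+04

[M]_eq = 1.185 M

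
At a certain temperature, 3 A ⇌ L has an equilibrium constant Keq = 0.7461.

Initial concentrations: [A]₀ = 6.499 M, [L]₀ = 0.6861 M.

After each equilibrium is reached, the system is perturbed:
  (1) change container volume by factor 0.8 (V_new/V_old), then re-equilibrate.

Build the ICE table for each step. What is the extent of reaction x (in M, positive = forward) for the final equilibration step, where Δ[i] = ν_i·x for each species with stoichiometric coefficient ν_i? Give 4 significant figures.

Q₀ = 0.002499 vs Keq = 0.7461 ⇒ Q<K, forward
Step 1:
                  A         L
  Initial     6.499    0.6861
  Change      -5.03     1.677
  Equil       1.469     2.363
  solve Keq expr → x = 1.677; check Q = 0.7461
Then change container volume by factor 0.8 (V_new/V_old).
Step 2:
                  A         L
  Initial     1.836     2.954
  Change    -0.2396   0.07987
  Equil       1.596     3.034
  solve Keq expr → x = 0.07987; check Q = 0.7461

x = 0.07987 M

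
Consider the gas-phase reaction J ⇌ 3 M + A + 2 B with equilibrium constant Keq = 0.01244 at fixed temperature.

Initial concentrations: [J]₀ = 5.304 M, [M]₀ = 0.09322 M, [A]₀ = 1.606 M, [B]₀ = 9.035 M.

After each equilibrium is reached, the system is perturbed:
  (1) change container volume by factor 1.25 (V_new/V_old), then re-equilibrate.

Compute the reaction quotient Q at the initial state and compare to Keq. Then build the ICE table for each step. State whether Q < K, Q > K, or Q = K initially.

Q₀ = 0.02002 vs Keq = 0.01244 ⇒ Q>K, reverse
Step 1:
                  J         M         A         B
  init        5.304   0.09322     1.606     9.035
  Δ        0.004509  -0.01353 -0.004509 -0.009017
  eq          5.309   0.07969     1.601     9.026
  solve Keq expr → x = -0.004509; check Q = 0.01244
Then change container volume by factor 1.25 (V_new/V_old).
Step 2:
                  J         M         A         B
  init        4.247   0.06376     1.281     7.221
  Δ       -0.009423   0.02827  0.009423   0.01885
  eq          4.237   0.09202     1.291      7.24
  solve Keq expr → x = 0.009423; check Q = 0.01244

Q₀ = 0.02002; Q > K (proceeds reverse)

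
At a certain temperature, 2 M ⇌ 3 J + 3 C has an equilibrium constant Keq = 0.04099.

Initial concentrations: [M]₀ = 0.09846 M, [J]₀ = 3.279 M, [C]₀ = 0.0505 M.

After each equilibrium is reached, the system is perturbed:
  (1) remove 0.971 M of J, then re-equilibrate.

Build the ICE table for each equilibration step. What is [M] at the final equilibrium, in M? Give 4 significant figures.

Q₀ = 0.4684 vs Keq = 0.04099 ⇒ Q>K, reverse
Step 1:
                    M           J           C
  Initial     0.09846       3.279      0.0505
  Change      0.01692    -0.02538    -0.02538
  Equil        0.1154       3.254     0.02512
  solve Keq expr → x = -0.008461; check Q = 0.04099
Then remove 0.971 M of J.
Step 2:
                    M           J           C
  Initial      0.1154       2.283     0.02512
  Change    -0.006171    0.009257    0.009257
  Equil        0.1092       2.292     0.03437
  solve Keq expr → x = 0.003086; check Q = 0.04099

[M]_eq = 0.1092 M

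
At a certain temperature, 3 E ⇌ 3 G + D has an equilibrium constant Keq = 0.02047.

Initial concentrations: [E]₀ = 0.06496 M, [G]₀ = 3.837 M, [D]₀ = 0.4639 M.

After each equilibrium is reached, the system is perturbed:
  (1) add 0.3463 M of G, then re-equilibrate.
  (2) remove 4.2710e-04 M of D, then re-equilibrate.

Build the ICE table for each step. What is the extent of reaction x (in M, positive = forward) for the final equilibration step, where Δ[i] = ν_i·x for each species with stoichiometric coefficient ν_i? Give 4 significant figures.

Q₀ = 9.5601e+04 vs Keq = 0.02047 ⇒ Q>K, reverse
Step 1:
                   E          G          D
  init       0.06496      3.837     0.4639
  Δ            1.379     -1.379    -0.4597
  eq           1.444      2.458   0.004153
  solve Keq expr → x = -0.4597; check Q = 0.02047
Then add 0.3463 M of G.
Step 2:
                   E          G          D
  init         1.444      2.804   0.004153
  Δ         0.003964  -0.003964  -0.001321
  eq           1.448        2.8   0.002832
  solve Keq expr → x = -0.001321; check Q = 0.02047
Then remove 4.2710e-04 M of D.
Step 3:
                   E          G          D
  init         1.448        2.8   0.002405
  Δ        -0.001248   0.001248 4.1601e-04
  eq           1.447      2.801   0.002821
  solve Keq expr → x = 4.1601e-04; check Q = 0.02047

x = 4.1601e-04 M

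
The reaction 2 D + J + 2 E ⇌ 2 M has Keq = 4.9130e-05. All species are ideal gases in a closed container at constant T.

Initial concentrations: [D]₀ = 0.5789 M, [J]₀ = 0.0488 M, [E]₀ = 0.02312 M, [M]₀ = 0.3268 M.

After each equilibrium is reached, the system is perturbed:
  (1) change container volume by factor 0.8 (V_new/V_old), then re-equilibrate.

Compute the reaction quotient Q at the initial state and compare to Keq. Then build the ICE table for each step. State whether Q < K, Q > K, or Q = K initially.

Q₀ = 1.2217e+04 vs Keq = 4.9130e-05 ⇒ Q>K, reverse
Step 1:
                    D           J           E           M
  init         0.5789      0.0488     0.02312      0.3268
  Δ            0.3258      0.1629      0.3258     -0.3258
  eq           0.9047      0.2117      0.3489    0.001018
  solve Keq expr → x = -0.1629; check Q = 4.9130e-05
Then change container volume by factor 0.8 (V_new/V_old).
Step 2:
                    D           J           E           M
  init          1.131      0.2646      0.4361    0.001272
  Δ       -5.0217e-04 -2.5108e-04 -5.0217e-04  5.0217e-04
  eq             1.13      0.2644      0.4356    0.001775
  solve Keq expr → x = 2.5108e-04; check Q = 4.9130e-05

Q₀ = 1.2217e+04; Q > K (proceeds reverse)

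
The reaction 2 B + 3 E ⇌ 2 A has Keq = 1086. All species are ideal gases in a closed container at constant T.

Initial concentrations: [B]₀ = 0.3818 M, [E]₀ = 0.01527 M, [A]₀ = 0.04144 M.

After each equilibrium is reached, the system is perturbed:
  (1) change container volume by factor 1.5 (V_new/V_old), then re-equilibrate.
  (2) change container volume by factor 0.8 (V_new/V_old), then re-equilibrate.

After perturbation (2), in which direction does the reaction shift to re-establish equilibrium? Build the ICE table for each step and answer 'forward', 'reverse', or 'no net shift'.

Q₀ = 3309 vs Keq = 1086 ⇒ Q>K, reverse
Step 1:
                  B         E         A
  I          0.3818   0.01527   0.04144
  C        0.003619  0.005428 -0.003619
  E          0.3854    0.0207   0.03782
  solve Keq expr → x = -0.001809; check Q = 1086
Then change container volume by factor 1.5 (V_new/V_old).
Step 2:
                  B         E         A
  I          0.2569    0.0138   0.02521
  C        0.003273  0.004909 -0.003273
  E          0.2602   0.01871   0.02194
  solve Keq expr → x = -0.001636; check Q = 1086
Then change container volume by factor 0.8 (V_new/V_old).
Step 3:
                  B         E         A
  I          0.3253   0.02338   0.02743
  C       -0.002351 -0.003527  0.002351
  E          0.3229   0.01986   0.02978
  solve Keq expr → x = 0.001176; check Q = 1086

Direction: forward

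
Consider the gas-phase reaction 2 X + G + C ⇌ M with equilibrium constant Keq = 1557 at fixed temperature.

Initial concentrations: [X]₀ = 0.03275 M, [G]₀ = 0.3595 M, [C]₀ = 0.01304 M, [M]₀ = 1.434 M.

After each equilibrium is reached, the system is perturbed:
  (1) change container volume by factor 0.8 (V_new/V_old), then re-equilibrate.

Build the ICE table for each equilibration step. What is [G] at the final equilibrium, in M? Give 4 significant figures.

Q₀ = 2.8520e+05 vs Keq = 1557 ⇒ Q>K, reverse
Step 1:
                   X          G          C          M
  init       0.03275     0.3595    0.01304      1.434
  Δ           0.1301    0.06505    0.06505   -0.06505
  eq          0.1628     0.4245    0.07809      1.369
  solve Keq expr → x = -0.06505; check Q = 1557
Then change container volume by factor 0.8 (V_new/V_old).
Step 2:
                   X          G          C          M
  init        0.2036     0.5307    0.09761      1.711
  Δ          -0.0376    -0.0188    -0.0188     0.0188
  eq           0.166     0.5119    0.07881       1.73
  solve Keq expr → x = 0.0188; check Q = 1557

[G]_eq = 0.5119 M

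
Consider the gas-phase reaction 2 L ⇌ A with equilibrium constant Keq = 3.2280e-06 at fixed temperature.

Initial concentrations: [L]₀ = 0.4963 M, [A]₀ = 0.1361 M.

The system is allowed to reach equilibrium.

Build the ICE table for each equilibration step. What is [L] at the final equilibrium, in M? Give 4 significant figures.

[L]_eq = 0.7685 M

Q₀ = 0.5525 vs Keq = 3.2280e-06 ⇒ Q>K, reverse
Step 1:
                   L          A
  I           0.4963     0.1361
  C           0.2722    -0.1361
  E           0.7685 1.9064e-06
  solve Keq expr → x = -0.1361; check Q = 3.2280e-06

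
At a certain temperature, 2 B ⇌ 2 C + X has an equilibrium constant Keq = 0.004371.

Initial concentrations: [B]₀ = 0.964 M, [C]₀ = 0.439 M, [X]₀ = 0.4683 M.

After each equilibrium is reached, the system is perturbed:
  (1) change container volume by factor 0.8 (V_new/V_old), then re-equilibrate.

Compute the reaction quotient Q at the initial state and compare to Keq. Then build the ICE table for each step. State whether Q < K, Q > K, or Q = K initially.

Q₀ = 0.09712; Q > K (proceeds reverse)

Q₀ = 0.09712 vs Keq = 0.004371 ⇒ Q>K, reverse
Step 1:
                  B         C         X
  I           0.964     0.439    0.4683
  C          0.2926   -0.2926   -0.1463
  E           1.257    0.1464     0.322
  solve Keq expr → x = -0.1463; check Q = 0.004371
Then change container volume by factor 0.8 (V_new/V_old).
Step 2:
                  B         C         X
  I           1.571     0.183    0.4025
  C         0.01599  -0.01599 -0.007994
  E           1.587     0.167    0.3945
  solve Keq expr → x = -0.007994; check Q = 0.004371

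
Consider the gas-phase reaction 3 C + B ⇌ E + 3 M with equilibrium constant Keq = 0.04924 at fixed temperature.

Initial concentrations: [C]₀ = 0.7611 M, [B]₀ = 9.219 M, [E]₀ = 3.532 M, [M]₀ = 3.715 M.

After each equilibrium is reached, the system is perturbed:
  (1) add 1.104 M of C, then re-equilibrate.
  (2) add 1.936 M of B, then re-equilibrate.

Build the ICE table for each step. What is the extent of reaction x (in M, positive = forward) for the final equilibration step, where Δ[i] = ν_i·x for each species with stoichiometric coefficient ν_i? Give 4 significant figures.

Q₀ = 44.55 vs Keq = 0.04924 ⇒ Q>K, reverse
Step 1:
                  C         B         E         M
  init       0.7611     9.219     3.532     3.715
  Δ           2.114    0.7046   -0.7046    -2.114
  eq          2.875     9.924     2.827     1.601
  solve Keq expr → x = -0.7046; check Q = 0.04924
Then add 1.104 M of C.
Step 2:
                  C         B         E         M
  init        3.979     9.924     2.827     1.601
  Δ         -0.3713   -0.1238    0.1238    0.3713
  eq          3.607       9.8     2.951     1.973
  solve Keq expr → x = 0.1238; check Q = 0.04924
Then add 1.936 M of B.
Step 3:
                  C         B         E         M
  init        3.607     11.74     2.951     1.973
  Δ        -0.07286  -0.02429   0.02429   0.07286
  eq          3.535     11.71     2.975     2.045
  solve Keq expr → x = 0.02429; check Q = 0.04924

x = 0.02429 M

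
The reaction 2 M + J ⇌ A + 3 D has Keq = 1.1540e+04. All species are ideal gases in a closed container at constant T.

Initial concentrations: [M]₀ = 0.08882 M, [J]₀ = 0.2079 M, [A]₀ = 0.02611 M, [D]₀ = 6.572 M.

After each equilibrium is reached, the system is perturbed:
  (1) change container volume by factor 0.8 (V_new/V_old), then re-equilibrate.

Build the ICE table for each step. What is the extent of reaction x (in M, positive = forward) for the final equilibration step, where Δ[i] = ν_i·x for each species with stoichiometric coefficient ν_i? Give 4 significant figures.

Q₀ = 4519 vs Keq = 1.1540e+04 ⇒ Q<K, forward
Step 1:
                    M           J           A           D
  Initial     0.08882      0.2079     0.02611       6.572
  Change     -0.02087    -0.01043     0.01043      0.0313
  Equil       0.06795      0.1975     0.03654       6.603
  solve Keq expr → x = 0.01043; check Q = 1.1540e+04
Then change container volume by factor 0.8 (V_new/V_old).
Step 2:
                    M           J           A           D
  Initial     0.08494      0.2468     0.04568       8.254
  Change     0.006092    0.003046   -0.003046   -0.009139
  Equil       0.09103      0.2499     0.04263       8.245
  solve Keq expr → x = -0.003046; check Q = 1.1540e+04

x = -0.003046 M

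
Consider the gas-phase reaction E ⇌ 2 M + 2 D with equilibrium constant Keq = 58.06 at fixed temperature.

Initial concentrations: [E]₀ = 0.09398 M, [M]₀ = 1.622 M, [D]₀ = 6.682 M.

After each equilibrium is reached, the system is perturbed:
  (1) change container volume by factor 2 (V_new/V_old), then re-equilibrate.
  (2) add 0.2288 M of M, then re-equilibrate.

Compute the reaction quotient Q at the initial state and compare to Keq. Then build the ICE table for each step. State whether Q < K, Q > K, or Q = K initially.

Q₀ = 1250 vs Keq = 58.06 ⇒ Q>K, reverse
Step 1:
                   E          M          D
  Initial    0.09398      1.622      6.682
  Change      0.3726    -0.7453    -0.7453
  Equil       0.4666     0.8767      5.937
  solve Keq expr → x = -0.3726; check Q = 58.06
Then change container volume by factor 2 (V_new/V_old).
Step 2:
                   E          M          D
  Initial     0.2333     0.4384      2.968
  Change     -0.1397     0.2794     0.2794
  Equil       0.0936     0.7178      3.248
  solve Keq expr → x = 0.1397; check Q = 58.06
Then add 0.2288 M of M.
Step 3:
                   E          M          D
  Initial     0.0936     0.9466      3.248
  Change     0.03784   -0.07569   -0.07569
  Equil       0.1314     0.8709      3.172
  solve Keq expr → x = -0.03784; check Q = 58.06

Q₀ = 1250; Q > K (proceeds reverse)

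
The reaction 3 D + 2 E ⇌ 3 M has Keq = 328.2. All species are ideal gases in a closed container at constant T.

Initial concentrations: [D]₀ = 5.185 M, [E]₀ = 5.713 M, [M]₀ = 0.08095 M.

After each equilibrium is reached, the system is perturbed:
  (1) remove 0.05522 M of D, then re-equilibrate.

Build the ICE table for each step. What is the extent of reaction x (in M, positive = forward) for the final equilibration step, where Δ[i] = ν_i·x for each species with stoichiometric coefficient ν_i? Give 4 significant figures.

x = -0.01608 M

Q₀ = 1.1659e-07 vs Keq = 328.2 ⇒ Q<K, forward
Step 1:
                  D         E         M
  init        5.185     5.713   0.08095
  Δ          -4.802    -3.201     4.802
  eq         0.3831     2.512     4.883
  solve Keq expr → x = 1.601; check Q = 328.2
Then remove 0.05522 M of D.
Step 2:
                  D         E         M
  init       0.3279     2.512     4.883
  Δ         0.04823   0.03216  -0.04823
  eq         0.3761     2.544     4.835
  solve Keq expr → x = -0.01608; check Q = 328.2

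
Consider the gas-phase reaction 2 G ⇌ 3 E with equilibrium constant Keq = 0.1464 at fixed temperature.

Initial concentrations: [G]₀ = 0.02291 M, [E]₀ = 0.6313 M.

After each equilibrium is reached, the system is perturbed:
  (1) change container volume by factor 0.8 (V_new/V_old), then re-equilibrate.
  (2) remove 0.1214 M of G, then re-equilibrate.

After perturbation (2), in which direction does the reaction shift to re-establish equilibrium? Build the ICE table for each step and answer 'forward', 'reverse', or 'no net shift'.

Direction: reverse

Q₀ = 479.4 vs Keq = 0.1464 ⇒ Q>K, reverse
Step 1:
                   G          E
  init       0.02291     0.6313
  Δ            0.267    -0.4005
  eq          0.2899     0.2308
  solve Keq expr → x = -0.1335; check Q = 0.1464
Then change container volume by factor 0.8 (V_new/V_old).
Step 2:
                   G          E
  init        0.3623     0.2886
  Δ          0.01039   -0.01559
  eq          0.3727      0.273
  solve Keq expr → x = -0.005196; check Q = 0.1464
Then remove 0.1214 M of G.
Step 3:
                   G          E
  init        0.2513      0.273
  Δ          0.03083   -0.04624
  eq          0.2822     0.2267
  solve Keq expr → x = -0.01541; check Q = 0.1464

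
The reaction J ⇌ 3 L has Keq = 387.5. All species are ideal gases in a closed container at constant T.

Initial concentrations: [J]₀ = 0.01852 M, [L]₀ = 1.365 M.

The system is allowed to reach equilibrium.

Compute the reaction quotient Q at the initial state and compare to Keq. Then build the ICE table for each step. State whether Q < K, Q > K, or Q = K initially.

Q₀ = 137.3 vs Keq = 387.5 ⇒ Q<K, forward
Step 1:
                    J           L
  I           0.01852       1.365
  C          -0.01145     0.03435
  E          0.007071       1.399
  solve Keq expr → x = 0.01145; check Q = 387.5

Q₀ = 137.3; Q < K (proceeds forward)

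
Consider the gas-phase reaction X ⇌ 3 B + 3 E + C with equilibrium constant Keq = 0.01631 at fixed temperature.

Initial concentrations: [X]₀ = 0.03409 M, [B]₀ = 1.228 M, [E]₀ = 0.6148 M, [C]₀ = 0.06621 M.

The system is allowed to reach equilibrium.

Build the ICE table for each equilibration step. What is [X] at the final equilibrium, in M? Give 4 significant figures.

Q₀ = 0.8358 vs Keq = 0.01631 ⇒ Q>K, reverse
Step 1:
                   X          B          E          C
  I          0.03409      1.228     0.6148    0.06621
  C          0.05362    -0.1609    -0.1609   -0.05362
  E          0.08771      1.067     0.4539    0.01259
  solve Keq expr → x = -0.05362; check Q = 0.01631

[X]_eq = 0.08771 M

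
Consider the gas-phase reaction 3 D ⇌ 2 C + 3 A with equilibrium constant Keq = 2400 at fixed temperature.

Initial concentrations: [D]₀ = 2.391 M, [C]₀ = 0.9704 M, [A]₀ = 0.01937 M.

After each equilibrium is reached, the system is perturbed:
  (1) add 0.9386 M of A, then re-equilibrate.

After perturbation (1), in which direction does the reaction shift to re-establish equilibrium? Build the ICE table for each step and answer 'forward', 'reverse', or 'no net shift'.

Direction: reverse

Q₀ = 5.0067e-07 vs Keq = 2400 ⇒ Q<K, forward
Step 1:
                    D           C           A
  Initial       2.391      0.9704     0.01937
  Change       -2.108       1.405       2.108
  Equil        0.2829       2.376       2.127
  solve Keq expr → x = 0.7027; check Q = 2400
Then add 0.9386 M of A.
Step 2:
                    D           C           A
  Initial      0.2829       2.376       3.066
  Change       0.1034    -0.06894     -0.1034
  Equil        0.3863       2.307       2.963
  solve Keq expr → x = -0.03447; check Q = 2400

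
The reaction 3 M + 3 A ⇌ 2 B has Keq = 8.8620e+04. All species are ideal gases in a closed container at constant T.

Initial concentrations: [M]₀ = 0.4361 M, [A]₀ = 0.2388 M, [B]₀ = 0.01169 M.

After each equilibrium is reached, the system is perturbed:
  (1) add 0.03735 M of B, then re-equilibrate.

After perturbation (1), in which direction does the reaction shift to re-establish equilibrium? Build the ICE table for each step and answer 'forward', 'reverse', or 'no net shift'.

Direction: reverse

Q₀ = 0.121 vs Keq = 8.8620e+04 ⇒ Q<K, forward
Step 1:
                   M          A          B
  init        0.4361     0.2388    0.01169
  Δ          -0.2105    -0.2105     0.1403
  eq          0.2256    0.02832      0.152
  solve Keq expr → x = 0.07016; check Q = 8.8620e+04
Then add 0.03735 M of B.
Step 2:
                   M          A          B
  init        0.2256    0.02832     0.1894
  Δ         0.003665   0.003665  -0.002443
  eq          0.2293    0.03198     0.1869
  solve Keq expr → x = -0.001222; check Q = 8.8620e+04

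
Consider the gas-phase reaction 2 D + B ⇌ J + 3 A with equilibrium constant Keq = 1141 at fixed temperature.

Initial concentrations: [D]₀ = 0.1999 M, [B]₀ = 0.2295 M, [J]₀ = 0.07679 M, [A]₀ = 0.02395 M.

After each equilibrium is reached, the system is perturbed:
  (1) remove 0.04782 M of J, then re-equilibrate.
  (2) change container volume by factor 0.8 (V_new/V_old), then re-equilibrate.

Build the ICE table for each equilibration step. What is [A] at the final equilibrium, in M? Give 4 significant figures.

Q₀ = 1.1503e-04 vs Keq = 1141 ⇒ Q<K, forward
Step 1:
                  D         B         J         A
  init       0.1999    0.2295   0.07679   0.02395
  Δ         -0.1939  -0.09696   0.09696    0.2909
  eq       0.005987    0.1325    0.1737    0.3148
  solve Keq expr → x = 0.09696; check Q = 1141
Then remove 0.04782 M of J.
Step 2:
                  D         B         J         A
  init     0.005987    0.1325    0.1259    0.3148
  Δ       -8.4261e-04 -4.2131e-04 4.2131e-04  0.001264
  eq       0.005145    0.1321    0.1263    0.3161
  solve Keq expr → x = 4.2131e-04; check Q = 1141
Then change container volume by factor 0.8 (V_new/V_old).
Step 3:
                  D         B         J         A
  init     0.006431    0.1652    0.1579    0.3951
  Δ       7.1402e-04 3.5701e-04 -3.5701e-04 -0.001071
  eq       0.007145    0.1655    0.1576     0.394
  solve Keq expr → x = -3.5701e-04; check Q = 1141

[A]_eq = 0.394 M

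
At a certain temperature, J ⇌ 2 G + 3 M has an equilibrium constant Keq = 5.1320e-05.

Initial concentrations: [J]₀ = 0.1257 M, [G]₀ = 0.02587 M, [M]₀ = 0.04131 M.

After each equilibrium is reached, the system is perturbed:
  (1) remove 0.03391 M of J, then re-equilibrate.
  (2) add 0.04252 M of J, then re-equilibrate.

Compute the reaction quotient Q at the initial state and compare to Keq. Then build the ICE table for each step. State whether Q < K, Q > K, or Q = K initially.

Q₀ = 3.7534e-07 vs Keq = 5.1320e-05 ⇒ Q<K, forward
Step 1:
                   J          G          M
  I           0.1257    0.02587    0.04131
  C         -0.02118    0.04235    0.06353
  E           0.1045    0.06822     0.1048
  solve Keq expr → x = 0.02118; check Q = 5.1320e-05
Then remove 0.03391 M of J.
Step 2:
                   J          G          M
  I          0.07061    0.06822     0.1048
  C         0.002397  -0.004793   -0.00719
  E          0.07301    0.06343    0.09765
  solve Keq expr → x = -0.002397; check Q = 5.1320e-05
Then add 0.04252 M of J.
Step 3:
                   J          G          M
  I           0.1155    0.06343    0.09765
  C        -0.002916   0.005833   0.008749
  E           0.1126    0.06926     0.1064
  solve Keq expr → x = 0.002916; check Q = 5.1320e-05

Q₀ = 3.7534e-07; Q < K (proceeds forward)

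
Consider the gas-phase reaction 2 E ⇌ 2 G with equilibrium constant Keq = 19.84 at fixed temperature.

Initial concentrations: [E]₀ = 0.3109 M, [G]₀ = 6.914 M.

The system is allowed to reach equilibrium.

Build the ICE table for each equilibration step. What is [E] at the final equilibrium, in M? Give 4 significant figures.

Q₀ = 494.6 vs Keq = 19.84 ⇒ Q>K, reverse
Step 1:
                   E          G
  Initial     0.3109      6.914
  Change       1.014     -1.014
  Equil        1.325        5.9
  solve Keq expr → x = -0.5069; check Q = 19.84

[E]_eq = 1.325 M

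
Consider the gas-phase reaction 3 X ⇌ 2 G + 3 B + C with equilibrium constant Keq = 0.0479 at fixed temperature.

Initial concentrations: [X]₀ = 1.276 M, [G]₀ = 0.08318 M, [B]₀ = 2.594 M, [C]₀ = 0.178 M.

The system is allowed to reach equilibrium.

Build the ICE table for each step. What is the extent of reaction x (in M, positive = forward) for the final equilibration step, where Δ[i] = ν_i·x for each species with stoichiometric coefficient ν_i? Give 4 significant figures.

Q₀ = 0.01035 vs Keq = 0.0479 ⇒ Q<K, forward
Step 1:
                    X           G           B           C
  Initial       1.276     0.08318       2.594       0.178
  Change     -0.08786     0.05857     0.08786     0.02929
  Equil         1.188      0.1418       2.682      0.2073
  solve Keq expr → x = 0.02929; check Q = 0.0479

x = 0.02929 M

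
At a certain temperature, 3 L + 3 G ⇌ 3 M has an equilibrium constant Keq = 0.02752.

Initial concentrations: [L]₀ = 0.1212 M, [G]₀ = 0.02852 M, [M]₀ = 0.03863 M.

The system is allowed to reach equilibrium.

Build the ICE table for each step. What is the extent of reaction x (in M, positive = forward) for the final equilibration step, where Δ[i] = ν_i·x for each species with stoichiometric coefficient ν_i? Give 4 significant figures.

x = -0.01186 M

Q₀ = 1396 vs Keq = 0.02752 ⇒ Q>K, reverse
Step 1:
                  L         G         M
  init       0.1212   0.02852   0.03863
  Δ         0.03559   0.03559  -0.03559
  eq         0.1568   0.06411  0.003035
  solve Keq expr → x = -0.01186; check Q = 0.02752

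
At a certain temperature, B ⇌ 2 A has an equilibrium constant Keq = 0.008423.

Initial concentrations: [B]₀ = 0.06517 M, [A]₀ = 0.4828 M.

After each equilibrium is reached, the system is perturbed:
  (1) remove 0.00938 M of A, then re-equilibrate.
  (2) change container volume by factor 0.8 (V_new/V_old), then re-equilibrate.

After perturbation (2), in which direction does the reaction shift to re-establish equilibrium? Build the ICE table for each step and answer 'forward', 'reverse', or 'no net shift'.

Q₀ = 3.577 vs Keq = 0.008423 ⇒ Q>K, reverse
Step 1:
                    B           A
  init        0.06517      0.4828
  Δ             0.217      -0.434
  eq           0.2822     0.04875
  solve Keq expr → x = -0.217; check Q = 0.008423
Then remove 0.00938 M of A.
Step 2:
                    B           A
  init         0.2822     0.03937
  Δ         -0.004495     0.00899
  eq           0.2777     0.04836
  solve Keq expr → x = 0.004495; check Q = 0.008423
Then change container volume by factor 0.8 (V_new/V_old).
Step 3:
                    B           A
  init         0.3471     0.06045
  Δ          0.003072   -0.006144
  eq           0.3502     0.05431
  solve Keq expr → x = -0.003072; check Q = 0.008423

Direction: reverse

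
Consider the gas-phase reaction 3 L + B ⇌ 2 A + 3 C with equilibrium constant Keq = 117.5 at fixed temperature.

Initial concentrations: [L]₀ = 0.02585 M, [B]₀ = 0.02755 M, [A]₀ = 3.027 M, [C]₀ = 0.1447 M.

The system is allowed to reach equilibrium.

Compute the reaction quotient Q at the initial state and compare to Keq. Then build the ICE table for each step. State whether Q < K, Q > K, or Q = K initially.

Q₀ = 5.8335e+04; Q > K (proceeds reverse)

Q₀ = 5.8335e+04 vs Keq = 117.5 ⇒ Q>K, reverse
Step 1:
                  L         B         A         C
  init      0.02585   0.02755     3.027    0.1447
  Δ          0.0655   0.02183  -0.04366   -0.0655
  eq        0.09135   0.04938     2.983    0.0792
  solve Keq expr → x = -0.02183; check Q = 117.5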